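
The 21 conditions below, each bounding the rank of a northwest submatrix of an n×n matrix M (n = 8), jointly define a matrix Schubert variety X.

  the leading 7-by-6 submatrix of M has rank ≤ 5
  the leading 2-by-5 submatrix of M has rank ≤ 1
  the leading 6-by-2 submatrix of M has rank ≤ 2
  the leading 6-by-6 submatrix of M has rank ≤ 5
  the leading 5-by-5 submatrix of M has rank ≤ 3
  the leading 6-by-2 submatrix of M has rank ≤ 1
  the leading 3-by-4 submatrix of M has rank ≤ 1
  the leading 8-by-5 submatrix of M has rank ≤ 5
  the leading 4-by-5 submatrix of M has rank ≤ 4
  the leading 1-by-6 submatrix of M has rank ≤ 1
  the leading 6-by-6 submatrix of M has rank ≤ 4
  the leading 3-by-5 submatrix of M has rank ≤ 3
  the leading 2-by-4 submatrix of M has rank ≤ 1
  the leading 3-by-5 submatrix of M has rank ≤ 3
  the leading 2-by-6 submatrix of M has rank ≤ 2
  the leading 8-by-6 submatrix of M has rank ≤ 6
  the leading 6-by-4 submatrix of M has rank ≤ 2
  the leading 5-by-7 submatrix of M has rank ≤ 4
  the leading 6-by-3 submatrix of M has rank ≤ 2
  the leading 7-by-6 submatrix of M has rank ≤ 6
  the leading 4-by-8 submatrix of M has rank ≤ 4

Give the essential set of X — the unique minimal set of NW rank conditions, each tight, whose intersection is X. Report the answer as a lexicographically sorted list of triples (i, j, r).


Rank table r_w(8×8) implied by the 21 constraints:

  R[1]: 1, 1, 1, 1, 1, 1, 1, 1
  R[2]: 1, 1, 1, 1, 1, 2, 2, 2
  R[3]: 1, 1, 1, 1, 2, 3, 3, 3
  R[4]: 1, 1, 2, 2, 3, 4, 4, 4
  R[5]: 1, 1, 2, 2, 3, 4, 4, 5
  R[6]: 1, 1, 2, 2, 3, 4, 5, 6
  R[7]: 1, 2, 3, 3, 4, 5, 6, 7
  R[8]: 1, 2, 3, 4, 5, 6, 7, 8

the unique w with this rank table is (1, 6, 5, 3, 8, 7, 2, 4).

D(w) has 13 cells with 5 SE-corners; essential set:

[(2, 5, 1), (3, 4, 1), (5, 7, 4), (6, 2, 1), (6, 4, 2)]


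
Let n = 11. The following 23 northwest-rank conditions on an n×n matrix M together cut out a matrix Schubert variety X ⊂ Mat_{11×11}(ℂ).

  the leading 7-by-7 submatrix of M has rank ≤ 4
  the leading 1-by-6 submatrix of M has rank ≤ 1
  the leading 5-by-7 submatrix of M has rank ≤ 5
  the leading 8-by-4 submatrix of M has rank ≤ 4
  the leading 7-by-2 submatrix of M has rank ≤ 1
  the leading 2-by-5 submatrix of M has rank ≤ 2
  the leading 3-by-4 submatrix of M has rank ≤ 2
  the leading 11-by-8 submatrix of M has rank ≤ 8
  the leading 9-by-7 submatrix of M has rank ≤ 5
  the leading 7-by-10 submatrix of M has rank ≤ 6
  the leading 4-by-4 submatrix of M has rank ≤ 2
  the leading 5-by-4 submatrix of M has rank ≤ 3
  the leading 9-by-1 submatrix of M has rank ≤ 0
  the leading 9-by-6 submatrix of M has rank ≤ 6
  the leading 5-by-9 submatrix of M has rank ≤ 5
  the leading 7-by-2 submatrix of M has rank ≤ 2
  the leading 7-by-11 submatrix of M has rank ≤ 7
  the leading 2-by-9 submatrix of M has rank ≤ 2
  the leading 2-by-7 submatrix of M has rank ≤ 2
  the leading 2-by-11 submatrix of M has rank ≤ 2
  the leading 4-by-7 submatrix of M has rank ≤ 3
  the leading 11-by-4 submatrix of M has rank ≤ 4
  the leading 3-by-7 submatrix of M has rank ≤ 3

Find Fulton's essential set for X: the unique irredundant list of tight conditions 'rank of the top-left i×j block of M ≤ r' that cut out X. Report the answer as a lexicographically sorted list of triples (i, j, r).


The tightest implied rank at each (i,j), from the 23 conditions:

  0  1  1  1  1  1  1  1  1  1  1
  0  1  2  2  2  2  2  2  2  2  2
  0  1  2  2  3  3  3  3  3  3  3
  0  1  2  2  3  3  3  4  4  4  4
  0  1  2  3  4  4  4  5  5  5  5
  0  1  2  3  4  4  4  5  6  6  6
  0  1  2  3  4  4  4  5  6  6  7
  0  1  2  3  4  5  5  6  7  7  8
  0  1  2  3  4  5  5  6  7  8  9
  1  2  3  4  5  6  6  7  8  9  10
  1  2  3  4  5  6  7  8  9  10  11

hence w(1..11) = (2, 3, 5, 8, 4, 9, 11, 6, 10, 1, 7).

Rothe diagram D(w) (19 cells), 6 SE-corners (essential conditions):

[(4, 4, 2), (4, 7, 3), (7, 7, 4), (7, 10, 6), (9, 1, 0), (9, 7, 5)]


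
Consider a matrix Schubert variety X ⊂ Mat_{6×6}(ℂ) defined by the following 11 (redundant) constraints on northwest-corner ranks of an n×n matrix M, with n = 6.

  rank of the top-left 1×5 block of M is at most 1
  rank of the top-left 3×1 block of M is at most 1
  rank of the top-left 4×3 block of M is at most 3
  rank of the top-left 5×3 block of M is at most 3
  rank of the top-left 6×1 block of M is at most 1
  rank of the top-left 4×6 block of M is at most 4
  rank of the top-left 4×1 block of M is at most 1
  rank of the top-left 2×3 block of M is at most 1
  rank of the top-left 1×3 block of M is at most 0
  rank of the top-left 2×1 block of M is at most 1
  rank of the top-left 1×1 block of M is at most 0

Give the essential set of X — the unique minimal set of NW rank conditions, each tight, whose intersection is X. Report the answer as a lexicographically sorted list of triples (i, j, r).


Computing R[i][j] = min implied NW-rank bound (n=6, 11 conditions):

  R[1]: 0, 0, 0, 1, 1, 1
  R[2]: 1, 1, 1, 2, 2, 2
  R[3]: 1, 2, 2, 3, 3, 3
  R[4]: 1, 2, 3, 4, 4, 4
  R[5]: 1, 2, 3, 4, 5, 5
  R[6]: 1, 2, 3, 4, 5, 6

hence w(1..6) = (4, 1, 2, 3, 5, 6).

1 SE-corner of the 3-cell Rothe diagram gives Ess(w):

[(1, 3, 0)]


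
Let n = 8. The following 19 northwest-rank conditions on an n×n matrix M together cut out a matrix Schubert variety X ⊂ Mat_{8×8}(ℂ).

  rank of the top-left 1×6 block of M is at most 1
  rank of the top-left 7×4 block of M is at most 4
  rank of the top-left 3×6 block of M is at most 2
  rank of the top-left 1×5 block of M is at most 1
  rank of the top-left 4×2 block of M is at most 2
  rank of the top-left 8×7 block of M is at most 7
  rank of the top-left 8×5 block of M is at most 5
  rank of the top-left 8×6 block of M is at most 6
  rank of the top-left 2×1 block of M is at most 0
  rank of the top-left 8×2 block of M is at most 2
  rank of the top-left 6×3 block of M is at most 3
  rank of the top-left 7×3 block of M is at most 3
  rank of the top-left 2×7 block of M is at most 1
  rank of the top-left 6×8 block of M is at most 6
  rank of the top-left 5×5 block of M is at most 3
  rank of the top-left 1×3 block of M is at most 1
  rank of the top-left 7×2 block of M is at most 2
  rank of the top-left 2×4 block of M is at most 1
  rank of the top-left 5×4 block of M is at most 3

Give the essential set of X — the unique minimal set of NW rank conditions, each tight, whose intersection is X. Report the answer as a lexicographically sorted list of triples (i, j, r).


Reconstructing r_w from the 19 given conditions:

  R[1]: 0, 1, 1, 1, 1, 1, 1, 1
  R[2]: 0, 1, 1, 1, 1, 1, 1, 2
  R[3]: 1, 2, 2, 2, 2, 2, 2, 3
  R[4]: 1, 2, 3, 3, 3, 3, 3, 4
  R[5]: 1, 2, 3, 3, 3, 4, 4, 5
  R[6]: 1, 2, 3, 4, 4, 5, 5, 6
  R[7]: 1, 2, 3, 4, 5, 6, 6, 7
  R[8]: 1, 2, 3, 4, 5, 6, 7, 8

so w = (2, 8, 1, 3, 6, 4, 5, 7).

3 SE-corners of the 9-cell Rothe diagram give Ess(w):

[(2, 1, 0), (2, 7, 1), (5, 5, 3)]


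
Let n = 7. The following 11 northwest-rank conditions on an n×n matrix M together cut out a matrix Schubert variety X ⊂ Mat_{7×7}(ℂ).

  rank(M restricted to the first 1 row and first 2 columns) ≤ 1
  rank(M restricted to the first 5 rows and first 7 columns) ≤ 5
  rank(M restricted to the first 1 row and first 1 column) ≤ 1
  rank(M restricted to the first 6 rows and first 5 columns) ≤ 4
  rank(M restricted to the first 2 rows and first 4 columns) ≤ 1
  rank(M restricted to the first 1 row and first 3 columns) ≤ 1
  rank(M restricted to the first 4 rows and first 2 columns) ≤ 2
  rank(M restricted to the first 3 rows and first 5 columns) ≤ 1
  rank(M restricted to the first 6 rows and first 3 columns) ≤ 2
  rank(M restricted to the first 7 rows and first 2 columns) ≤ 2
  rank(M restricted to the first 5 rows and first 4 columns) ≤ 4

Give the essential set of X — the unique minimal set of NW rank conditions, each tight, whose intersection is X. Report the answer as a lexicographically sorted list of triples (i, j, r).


Propagating the 11 rank bounds to every northwest block:

  row 1: 1  1  1  1  1  1  1
  row 2: 1  1  1  1  1  2  2
  row 3: 1  1  1  1  1  2  3
  row 4: 1  2  2  2  2  3  4
  row 5: 1  2  2  3  3  4  5
  row 6: 1  2  2  3  4  5  6
  row 7: 1  2  3  4  5  6  7

giving w = (1, 6, 7, 2, 4, 5, 3) via Δ²R.

Rothe diagram D(w) (10 cells), 2 SE-corners (essential conditions):

[(3, 5, 1), (6, 3, 2)]


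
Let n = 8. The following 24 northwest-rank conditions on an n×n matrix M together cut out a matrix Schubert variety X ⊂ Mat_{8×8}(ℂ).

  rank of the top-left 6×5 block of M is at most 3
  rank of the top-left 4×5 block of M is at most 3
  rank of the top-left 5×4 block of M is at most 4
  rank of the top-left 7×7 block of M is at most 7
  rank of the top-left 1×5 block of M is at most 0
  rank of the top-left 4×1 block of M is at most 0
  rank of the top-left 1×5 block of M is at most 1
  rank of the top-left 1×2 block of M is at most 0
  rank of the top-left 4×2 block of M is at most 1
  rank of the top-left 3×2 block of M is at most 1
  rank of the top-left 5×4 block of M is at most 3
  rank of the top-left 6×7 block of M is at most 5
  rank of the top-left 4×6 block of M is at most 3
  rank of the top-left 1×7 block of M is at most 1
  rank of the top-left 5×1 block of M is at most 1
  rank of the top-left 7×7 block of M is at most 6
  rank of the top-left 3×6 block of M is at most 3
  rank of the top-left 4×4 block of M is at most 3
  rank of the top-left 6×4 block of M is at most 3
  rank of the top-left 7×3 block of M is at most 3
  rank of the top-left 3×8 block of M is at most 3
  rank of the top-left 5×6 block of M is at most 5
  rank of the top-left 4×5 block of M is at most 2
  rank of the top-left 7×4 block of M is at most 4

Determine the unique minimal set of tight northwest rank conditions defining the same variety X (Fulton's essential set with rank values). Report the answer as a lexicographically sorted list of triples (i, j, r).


Recovering R(i,j) via the rank-extension bound from the 24 conditions:

  R[1]: 0 | 0 | 0 | 0 | 0 | 1 | 1 | 1
  R[2]: 0 | 1 | 1 | 1 | 1 | 2 | 2 | 2
  R[3]: 0 | 1 | 2 | 2 | 2 | 3 | 3 | 3
  R[4]: 0 | 1 | 2 | 2 | 2 | 3 | 4 | 4
  R[5]: 1 | 2 | 3 | 3 | 3 | 4 | 5 | 5
  R[6]: 1 | 2 | 3 | 3 | 3 | 4 | 5 | 6
  R[7]: 1 | 2 | 3 | 4 | 4 | 5 | 6 | 7
  R[8]: 1 | 2 | 3 | 4 | 5 | 6 | 7 | 8

giving w = (6, 2, 3, 7, 1, 8, 4, 5) via Δ²R.

4 SE-corners of the 12-cell Rothe diagram give Ess(w):

[(1, 5, 0), (4, 1, 0), (4, 5, 2), (6, 5, 3)]


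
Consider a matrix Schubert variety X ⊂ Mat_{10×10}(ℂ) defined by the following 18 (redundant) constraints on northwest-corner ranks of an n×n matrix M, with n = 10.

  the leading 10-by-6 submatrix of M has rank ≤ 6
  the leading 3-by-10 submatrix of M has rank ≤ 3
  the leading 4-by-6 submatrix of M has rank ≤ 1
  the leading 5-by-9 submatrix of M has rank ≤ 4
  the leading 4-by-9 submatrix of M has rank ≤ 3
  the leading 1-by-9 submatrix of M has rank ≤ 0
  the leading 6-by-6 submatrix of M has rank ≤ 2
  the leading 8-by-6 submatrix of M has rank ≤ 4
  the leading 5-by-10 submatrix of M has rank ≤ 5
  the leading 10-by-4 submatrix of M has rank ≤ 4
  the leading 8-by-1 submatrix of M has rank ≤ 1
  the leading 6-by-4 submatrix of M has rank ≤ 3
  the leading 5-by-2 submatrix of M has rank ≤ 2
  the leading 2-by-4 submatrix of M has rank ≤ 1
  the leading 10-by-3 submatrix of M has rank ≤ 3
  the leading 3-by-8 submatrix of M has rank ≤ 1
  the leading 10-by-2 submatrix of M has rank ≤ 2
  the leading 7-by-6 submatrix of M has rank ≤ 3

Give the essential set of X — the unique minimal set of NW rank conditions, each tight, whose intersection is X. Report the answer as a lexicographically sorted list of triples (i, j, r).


Propagating the 18 rank bounds to every northwest block:

  row 1: 0, 0, 0, 0, 0, 0, 0, 0, 0, 1
  row 2: 1, 1, 1, 1, 1, 1, 1, 1, 1, 2
  row 3: 1, 1, 1, 1, 1, 1, 1, 1, 2, 3
  row 4: 1, 1, 1, 1, 1, 1, 2, 2, 3, 4
  row 5: 1, 2, 2, 2, 2, 2, 3, 3, 4, 5
  row 6: 1, 2, 2, 2, 2, 2, 3, 4, 5, 6
  row 7: 1, 2, 3, 3, 3, 3, 4, 5, 6, 7
  row 8: 1, 2, 3, 4, 4, 4, 5, 6, 7, 8
  row 9: 1, 2, 3, 4, 5, 5, 6, 7, 8, 9
  row 10: 1, 2, 3, 4, 5, 6, 7, 8, 9, 10

the unique w with this rank table is (10, 1, 9, 7, 2, 8, 3, 4, 5, 6).

ℓ(w)=25; the 4 essential cells (i,j,r):

[(1, 9, 0), (3, 8, 1), (4, 6, 1), (6, 6, 2)]


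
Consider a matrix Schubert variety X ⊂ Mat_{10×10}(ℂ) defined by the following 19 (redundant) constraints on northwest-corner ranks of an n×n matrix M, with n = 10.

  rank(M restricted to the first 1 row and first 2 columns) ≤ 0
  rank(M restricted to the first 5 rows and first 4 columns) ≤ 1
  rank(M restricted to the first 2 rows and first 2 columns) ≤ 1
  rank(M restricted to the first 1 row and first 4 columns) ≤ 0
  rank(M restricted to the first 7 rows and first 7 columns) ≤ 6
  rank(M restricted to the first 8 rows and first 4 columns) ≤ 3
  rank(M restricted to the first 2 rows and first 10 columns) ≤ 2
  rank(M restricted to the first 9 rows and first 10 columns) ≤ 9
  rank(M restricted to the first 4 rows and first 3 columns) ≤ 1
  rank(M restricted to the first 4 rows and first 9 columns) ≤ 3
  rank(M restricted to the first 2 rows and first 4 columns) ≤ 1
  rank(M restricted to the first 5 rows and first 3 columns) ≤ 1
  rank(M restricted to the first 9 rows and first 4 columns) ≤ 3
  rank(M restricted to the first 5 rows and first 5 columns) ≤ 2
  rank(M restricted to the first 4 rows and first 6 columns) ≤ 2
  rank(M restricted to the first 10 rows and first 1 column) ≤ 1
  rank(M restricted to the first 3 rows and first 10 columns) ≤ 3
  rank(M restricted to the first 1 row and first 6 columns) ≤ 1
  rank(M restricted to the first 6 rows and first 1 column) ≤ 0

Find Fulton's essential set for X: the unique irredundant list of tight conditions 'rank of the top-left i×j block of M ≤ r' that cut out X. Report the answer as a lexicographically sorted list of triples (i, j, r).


Computing R[i][j] = min implied NW-rank bound (n=10, 19 conditions):

  i=1: 0 0 0 0 1 1 1 1 1 1
  i=2: 0 1 1 1 2 2 2 2 2 2
  i=3: 0 1 1 1 2 2 3 3 3 3
  i=4: 0 1 1 1 2 2 3 3 3 4
  i=5: 0 1 1 1 2 3 4 4 4 5
  i=6: 0 1 2 2 3 4 5 5 5 6
  i=7: 1 2 3 3 4 5 6 6 6 7
  i=8: 1 2 3 3 4 5 6 7 7 8
  i=9: 1 2 3 3 4 5 6 7 8 9
  i=10: 1 2 3 4 5 6 7 8 9 10

so w = (5, 2, 7, 10, 6, 3, 1, 8, 9, 4).

D(w) has 21 cells with 6 SE-corners; essential set:

[(1, 4, 0), (4, 6, 2), (4, 9, 3), (5, 4, 1), (6, 1, 0), (9, 4, 3)]


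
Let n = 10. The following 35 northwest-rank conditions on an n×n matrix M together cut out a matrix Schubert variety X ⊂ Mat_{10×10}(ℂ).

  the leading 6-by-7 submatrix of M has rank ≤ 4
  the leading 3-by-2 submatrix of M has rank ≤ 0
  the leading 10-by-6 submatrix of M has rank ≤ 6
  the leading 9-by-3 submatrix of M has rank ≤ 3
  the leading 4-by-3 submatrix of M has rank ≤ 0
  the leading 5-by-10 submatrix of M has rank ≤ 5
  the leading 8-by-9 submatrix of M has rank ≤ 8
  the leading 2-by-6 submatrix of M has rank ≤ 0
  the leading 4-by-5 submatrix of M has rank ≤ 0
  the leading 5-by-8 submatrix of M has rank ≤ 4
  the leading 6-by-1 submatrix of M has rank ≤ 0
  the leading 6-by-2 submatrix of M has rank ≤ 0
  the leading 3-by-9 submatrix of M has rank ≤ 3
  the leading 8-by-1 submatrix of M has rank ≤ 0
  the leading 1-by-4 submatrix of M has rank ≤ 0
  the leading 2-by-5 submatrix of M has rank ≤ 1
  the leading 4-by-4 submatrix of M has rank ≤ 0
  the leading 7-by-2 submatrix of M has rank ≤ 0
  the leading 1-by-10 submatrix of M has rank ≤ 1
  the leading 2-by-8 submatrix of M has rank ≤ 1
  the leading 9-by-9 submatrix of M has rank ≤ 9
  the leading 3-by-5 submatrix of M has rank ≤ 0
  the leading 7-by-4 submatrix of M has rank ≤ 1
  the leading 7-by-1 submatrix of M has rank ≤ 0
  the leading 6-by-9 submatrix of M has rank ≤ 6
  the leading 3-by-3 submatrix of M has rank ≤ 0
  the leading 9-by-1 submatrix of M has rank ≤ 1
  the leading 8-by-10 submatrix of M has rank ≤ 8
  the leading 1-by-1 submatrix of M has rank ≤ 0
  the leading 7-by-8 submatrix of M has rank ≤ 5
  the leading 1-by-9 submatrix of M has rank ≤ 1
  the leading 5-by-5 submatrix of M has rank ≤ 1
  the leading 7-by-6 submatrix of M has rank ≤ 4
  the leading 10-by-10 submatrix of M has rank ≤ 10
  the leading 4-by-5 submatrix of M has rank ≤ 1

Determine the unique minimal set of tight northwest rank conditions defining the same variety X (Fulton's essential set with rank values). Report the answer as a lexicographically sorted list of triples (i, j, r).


Recovering R(i,j) via the rank-extension bound from the 35 conditions:

  0, 0, 0, 0, 0, 0, 1, 1, 1, 1
  0, 0, 0, 0, 0, 0, 1, 1, 2, 2
  0, 0, 0, 0, 0, 1, 2, 2, 3, 3
  0, 0, 0, 0, 0, 1, 2, 3, 4, 4
  0, 0, 1, 1, 1, 2, 3, 4, 5, 5
  0, 0, 1, 1, 2, 3, 4, 5, 6, 6
  0, 0, 1, 1, 2, 3, 4, 5, 6, 7
  0, 1, 2, 2, 3, 4, 5, 6, 7, 8
  1, 2, 3, 3, 4, 5, 6, 7, 8, 9
  1, 2, 3, 4, 5, 6, 7, 8, 9, 10

giving w = (7, 9, 6, 8, 3, 5, 10, 2, 1, 4) via Δ²R.

Fulton essential set (6 of the 32 Rothe cells):

[(2, 6, 0), (2, 8, 1), (4, 5, 0), (7, 2, 0), (7, 4, 1), (8, 1, 0)]


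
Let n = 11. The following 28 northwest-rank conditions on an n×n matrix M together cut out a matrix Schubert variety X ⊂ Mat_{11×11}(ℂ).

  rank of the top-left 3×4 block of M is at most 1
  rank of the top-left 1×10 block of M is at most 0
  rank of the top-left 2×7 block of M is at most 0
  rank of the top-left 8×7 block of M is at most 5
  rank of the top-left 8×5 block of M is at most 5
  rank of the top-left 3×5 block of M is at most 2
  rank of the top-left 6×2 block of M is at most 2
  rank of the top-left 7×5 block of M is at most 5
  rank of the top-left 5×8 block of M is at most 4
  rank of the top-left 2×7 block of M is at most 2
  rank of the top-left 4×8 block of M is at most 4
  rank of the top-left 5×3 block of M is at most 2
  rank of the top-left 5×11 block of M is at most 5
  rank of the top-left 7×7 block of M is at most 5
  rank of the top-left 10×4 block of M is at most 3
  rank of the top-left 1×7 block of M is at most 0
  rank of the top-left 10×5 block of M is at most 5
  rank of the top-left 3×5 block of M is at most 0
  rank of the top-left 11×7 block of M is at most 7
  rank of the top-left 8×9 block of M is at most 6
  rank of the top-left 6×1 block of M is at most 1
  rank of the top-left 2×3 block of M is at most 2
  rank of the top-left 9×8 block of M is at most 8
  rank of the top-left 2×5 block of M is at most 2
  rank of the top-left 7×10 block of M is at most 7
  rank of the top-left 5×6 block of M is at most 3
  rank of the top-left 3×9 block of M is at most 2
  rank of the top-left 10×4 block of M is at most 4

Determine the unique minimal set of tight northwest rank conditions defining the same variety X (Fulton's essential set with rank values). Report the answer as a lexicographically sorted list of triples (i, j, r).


Computing R[i][j] = min implied NW-rank bound (n=11, 28 conditions):

  0 | 0 | 0 | 0 | 0 | 0 | 0 | 0 | 0 | 0 | 1
  0 | 0 | 0 | 0 | 0 | 0 | 0 | 1 | 1 | 1 | 2
  0 | 0 | 0 | 0 | 0 | 1 | 1 | 2 | 2 | 2 | 3
  1 | 1 | 1 | 1 | 1 | 2 | 2 | 3 | 3 | 3 | 4
  1 | 2 | 2 | 2 | 2 | 3 | 3 | 4 | 4 | 4 | 5
  1 | 2 | 3 | 3 | 3 | 4 | 4 | 5 | 5 | 5 | 6
  1 | 2 | 3 | 3 | 4 | 5 | 5 | 6 | 6 | 6 | 7
  1 | 2 | 3 | 3 | 4 | 5 | 5 | 6 | 6 | 7 | 8
  1 | 2 | 3 | 3 | 4 | 5 | 6 | 7 | 7 | 8 | 9
  1 | 2 | 3 | 3 | 4 | 5 | 6 | 7 | 8 | 9 | 10
  1 | 2 | 3 | 4 | 5 | 6 | 7 | 8 | 9 | 10 | 11

the unique w with this rank table is (11, 8, 6, 1, 2, 3, 5, 10, 7, 9, 4).

6 SE-corners of the 28-cell Rothe diagram give Ess(w):

[(1, 10, 0), (2, 7, 0), (3, 5, 0), (8, 7, 5), (8, 9, 6), (10, 4, 3)]


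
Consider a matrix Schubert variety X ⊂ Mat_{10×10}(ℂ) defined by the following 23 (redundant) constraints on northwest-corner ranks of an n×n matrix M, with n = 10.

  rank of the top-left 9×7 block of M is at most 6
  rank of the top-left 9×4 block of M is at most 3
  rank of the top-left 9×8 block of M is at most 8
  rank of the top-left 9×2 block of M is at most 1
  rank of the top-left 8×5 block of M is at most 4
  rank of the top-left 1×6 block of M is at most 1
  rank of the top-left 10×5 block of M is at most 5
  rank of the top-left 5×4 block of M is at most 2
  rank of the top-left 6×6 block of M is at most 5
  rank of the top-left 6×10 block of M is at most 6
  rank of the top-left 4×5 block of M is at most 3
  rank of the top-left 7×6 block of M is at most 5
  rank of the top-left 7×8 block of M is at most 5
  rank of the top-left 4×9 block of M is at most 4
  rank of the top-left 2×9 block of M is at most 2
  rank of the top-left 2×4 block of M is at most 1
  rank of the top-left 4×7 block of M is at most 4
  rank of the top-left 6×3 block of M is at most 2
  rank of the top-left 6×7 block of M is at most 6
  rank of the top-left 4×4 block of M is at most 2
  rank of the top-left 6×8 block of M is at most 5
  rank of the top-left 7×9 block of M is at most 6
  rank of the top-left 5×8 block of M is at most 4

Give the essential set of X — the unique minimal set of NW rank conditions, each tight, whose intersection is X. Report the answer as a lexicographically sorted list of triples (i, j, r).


Reconstructing r_w from the 23 given conditions:

  row 1: 1  1  1  1  1  1  1  1  1  1
  row 2: 1  1  1  1  2  2  2  2  2  2
  row 3: 1  1  2  2  3  3  3  3  3  3
  row 4: 1  1  2  2  3  4  4  4  4  4
  row 5: 1  1  2  2  3  4  4  4  5  5
  row 6: 1  1  2  3  4  5  5  5  6  6
  row 7: 1  1  2  3  4  5  5  5  6  7
  row 8: 1  1  2  3  4  5  6  6  7  8
  row 9: 1  1  2  3  4  5  6  7  8  9
  row 10: 1  2  3  4  5  6  7  8  9  10

reading off 1-entries of Δ²R: w = (1, 5, 3, 6, 9, 4, 10, 7, 8, 2).

Rothe diagram D(w) (16 cells), 5 SE-corners (essential conditions):

[(2, 4, 1), (5, 4, 2), (5, 8, 4), (7, 8, 5), (9, 2, 1)]


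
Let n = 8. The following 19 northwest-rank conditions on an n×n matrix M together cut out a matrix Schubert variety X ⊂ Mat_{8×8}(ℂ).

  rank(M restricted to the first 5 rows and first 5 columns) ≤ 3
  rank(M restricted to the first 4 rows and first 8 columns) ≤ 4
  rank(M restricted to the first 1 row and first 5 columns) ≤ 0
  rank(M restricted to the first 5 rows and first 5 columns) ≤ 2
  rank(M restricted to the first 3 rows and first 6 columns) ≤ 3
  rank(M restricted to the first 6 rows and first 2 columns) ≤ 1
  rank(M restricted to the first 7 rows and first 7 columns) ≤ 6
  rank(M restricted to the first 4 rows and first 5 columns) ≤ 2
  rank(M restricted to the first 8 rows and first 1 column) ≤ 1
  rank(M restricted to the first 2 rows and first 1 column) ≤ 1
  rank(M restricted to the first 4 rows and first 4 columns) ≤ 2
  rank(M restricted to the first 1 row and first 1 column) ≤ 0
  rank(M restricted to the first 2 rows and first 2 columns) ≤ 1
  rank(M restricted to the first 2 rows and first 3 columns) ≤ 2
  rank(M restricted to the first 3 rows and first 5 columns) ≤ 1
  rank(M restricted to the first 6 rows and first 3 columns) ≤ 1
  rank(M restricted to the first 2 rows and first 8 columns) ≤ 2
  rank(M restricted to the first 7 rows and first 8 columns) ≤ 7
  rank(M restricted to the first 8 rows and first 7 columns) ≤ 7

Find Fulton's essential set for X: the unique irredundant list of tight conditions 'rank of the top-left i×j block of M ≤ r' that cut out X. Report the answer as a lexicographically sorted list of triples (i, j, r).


Propagating the 19 rank bounds to every northwest block:

  R[1]: 0  0  0  0  0  1  1  1
  R[2]: 1  1  1  1  1  2  2  2
  R[3]: 1  1  1  1  1  2  3  3
  R[4]: 1  1  1  2  2  3  4  4
  R[5]: 1  1  1  2  2  3  4  5
  R[6]: 1  1  1  2  3  4  5  6
  R[7]: 1  2  2  3  4  5  6  7
  R[8]: 1  2  3  4  5  6  7  8

reading off 1-entries of Δ²R: w = (6, 1, 7, 4, 8, 5, 2, 3).

Fulton essential set (4 of the 16 Rothe cells):

[(1, 5, 0), (3, 5, 1), (5, 5, 2), (6, 3, 1)]


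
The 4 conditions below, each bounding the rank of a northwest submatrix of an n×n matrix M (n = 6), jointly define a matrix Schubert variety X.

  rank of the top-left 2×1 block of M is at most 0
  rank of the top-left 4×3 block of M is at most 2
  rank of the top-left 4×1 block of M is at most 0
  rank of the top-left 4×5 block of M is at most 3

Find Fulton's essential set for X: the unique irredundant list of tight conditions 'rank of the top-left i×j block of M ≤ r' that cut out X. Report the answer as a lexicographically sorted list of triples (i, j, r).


Rank table r_w(6×6) implied by the 4 constraints:

  i=1: 0 | 1 | 1 | 1 | 1 | 1
  i=2: 0 | 1 | 2 | 2 | 2 | 2
  i=3: 0 | 1 | 2 | 3 | 3 | 3
  i=4: 0 | 1 | 2 | 3 | 3 | 4
  i=5: 1 | 2 | 3 | 4 | 4 | 5
  i=6: 1 | 2 | 3 | 4 | 5 | 6

reading off 1-entries of Δ²R: w = (2, 3, 4, 6, 1, 5).

|D(w)|=5, |Ess(w)|=2:

[(4, 1, 0), (4, 5, 3)]


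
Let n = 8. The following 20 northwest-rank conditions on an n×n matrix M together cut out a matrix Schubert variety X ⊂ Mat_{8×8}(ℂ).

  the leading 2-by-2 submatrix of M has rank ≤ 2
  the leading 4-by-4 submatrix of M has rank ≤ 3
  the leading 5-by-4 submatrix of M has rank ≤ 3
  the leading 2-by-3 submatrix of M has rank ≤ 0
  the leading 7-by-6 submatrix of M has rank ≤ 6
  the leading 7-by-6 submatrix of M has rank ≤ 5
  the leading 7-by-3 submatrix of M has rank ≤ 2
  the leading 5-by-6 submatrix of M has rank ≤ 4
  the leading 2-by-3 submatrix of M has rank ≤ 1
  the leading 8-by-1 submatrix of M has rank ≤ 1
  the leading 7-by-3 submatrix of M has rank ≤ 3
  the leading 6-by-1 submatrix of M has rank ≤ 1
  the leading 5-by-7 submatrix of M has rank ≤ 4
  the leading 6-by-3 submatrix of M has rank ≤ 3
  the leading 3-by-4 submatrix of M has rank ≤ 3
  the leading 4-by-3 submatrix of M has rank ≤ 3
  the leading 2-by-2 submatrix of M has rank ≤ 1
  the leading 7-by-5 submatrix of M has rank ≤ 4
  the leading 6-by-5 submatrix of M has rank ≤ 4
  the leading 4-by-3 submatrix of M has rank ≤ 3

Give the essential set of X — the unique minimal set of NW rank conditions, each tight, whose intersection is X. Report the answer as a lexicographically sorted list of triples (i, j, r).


Rank table r_w(8×8) implied by the 20 constraints:

  row 1: 0 0 0 1 1 1 1 1
  row 2: 0 0 0 1 2 2 2 2
  row 3: 1 1 1 2 3 3 3 3
  row 4: 1 2 2 3 4 4 4 4
  row 5: 1 2 2 3 4 4 4 5
  row 6: 1 2 2 3 4 5 5 6
  row 7: 1 2 2 3 4 5 6 7
  row 8: 1 2 3 4 5 6 7 8

the unique w with this rank table is (4, 5, 1, 2, 8, 6, 7, 3).

|D(w)|=11, |Ess(w)|=3:

[(2, 3, 0), (5, 7, 4), (7, 3, 2)]


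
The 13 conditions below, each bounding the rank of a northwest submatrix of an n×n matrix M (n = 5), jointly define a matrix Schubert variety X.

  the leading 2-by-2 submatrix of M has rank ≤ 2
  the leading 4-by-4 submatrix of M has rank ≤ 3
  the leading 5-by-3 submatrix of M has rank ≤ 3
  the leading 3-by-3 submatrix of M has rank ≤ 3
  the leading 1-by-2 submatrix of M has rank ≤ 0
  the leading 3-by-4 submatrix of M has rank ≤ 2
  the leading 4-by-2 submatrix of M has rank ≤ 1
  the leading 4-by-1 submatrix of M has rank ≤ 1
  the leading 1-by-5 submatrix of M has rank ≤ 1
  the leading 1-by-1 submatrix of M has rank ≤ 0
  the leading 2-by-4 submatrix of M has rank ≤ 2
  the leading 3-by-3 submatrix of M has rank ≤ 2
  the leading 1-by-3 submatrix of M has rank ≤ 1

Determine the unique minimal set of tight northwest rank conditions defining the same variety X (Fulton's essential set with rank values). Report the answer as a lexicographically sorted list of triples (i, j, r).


Reconstructing r_w from the 13 given conditions:

  row 1: 0 | 0 | 1 | 1 | 1
  row 2: 1 | 1 | 2 | 2 | 2
  row 3: 1 | 1 | 2 | 2 | 3
  row 4: 1 | 1 | 2 | 3 | 4
  row 5: 1 | 2 | 3 | 4 | 5

reading off 1-entries of Δ²R: w = (3, 1, 5, 4, 2).

3 SE-corners of the 5-cell Rothe diagram give Ess(w):

[(1, 2, 0), (3, 4, 2), (4, 2, 1)]


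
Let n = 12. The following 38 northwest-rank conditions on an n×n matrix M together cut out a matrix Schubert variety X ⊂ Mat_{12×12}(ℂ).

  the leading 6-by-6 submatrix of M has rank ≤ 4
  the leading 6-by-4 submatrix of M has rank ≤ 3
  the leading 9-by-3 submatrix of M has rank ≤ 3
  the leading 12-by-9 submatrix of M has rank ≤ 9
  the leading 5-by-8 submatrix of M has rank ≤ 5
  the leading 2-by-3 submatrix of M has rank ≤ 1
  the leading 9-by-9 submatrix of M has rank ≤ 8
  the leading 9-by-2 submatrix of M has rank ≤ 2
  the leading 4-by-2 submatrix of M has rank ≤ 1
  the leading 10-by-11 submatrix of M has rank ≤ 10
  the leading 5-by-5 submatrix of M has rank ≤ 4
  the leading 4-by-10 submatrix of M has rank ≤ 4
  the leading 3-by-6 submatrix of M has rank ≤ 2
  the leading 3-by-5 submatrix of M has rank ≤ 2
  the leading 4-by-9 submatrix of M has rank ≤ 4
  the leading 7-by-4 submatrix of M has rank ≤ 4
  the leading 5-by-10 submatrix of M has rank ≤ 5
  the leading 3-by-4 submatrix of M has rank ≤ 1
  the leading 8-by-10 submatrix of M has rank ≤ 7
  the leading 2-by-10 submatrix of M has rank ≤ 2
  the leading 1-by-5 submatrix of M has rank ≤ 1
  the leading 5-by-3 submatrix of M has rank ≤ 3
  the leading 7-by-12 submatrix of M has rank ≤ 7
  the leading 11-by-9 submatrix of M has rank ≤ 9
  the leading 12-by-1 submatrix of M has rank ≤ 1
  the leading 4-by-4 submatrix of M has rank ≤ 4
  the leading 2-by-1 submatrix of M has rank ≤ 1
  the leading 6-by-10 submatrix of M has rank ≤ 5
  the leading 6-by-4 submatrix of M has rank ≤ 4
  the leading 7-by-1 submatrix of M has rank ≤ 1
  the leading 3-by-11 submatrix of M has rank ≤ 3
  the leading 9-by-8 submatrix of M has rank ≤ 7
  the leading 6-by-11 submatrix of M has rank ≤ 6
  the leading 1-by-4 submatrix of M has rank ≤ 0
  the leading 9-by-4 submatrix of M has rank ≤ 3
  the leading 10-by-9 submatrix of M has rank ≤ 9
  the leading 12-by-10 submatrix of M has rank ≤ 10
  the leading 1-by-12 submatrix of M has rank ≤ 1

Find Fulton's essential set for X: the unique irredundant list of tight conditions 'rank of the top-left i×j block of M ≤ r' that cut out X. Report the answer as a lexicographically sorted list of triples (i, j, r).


Computing R[i][j] = min implied NW-rank bound (n=12, 38 conditions):

  row 1: 0, 0, 0, 0, 1, 1, 1, 1, 1, 1, 1, 1
  row 2: 1, 1, 1, 1, 2, 2, 2, 2, 2, 2, 2, 2
  row 3: 1, 1, 1, 1, 2, 2, 3, 3, 3, 3, 3, 3
  row 4: 1, 1, 2, 2, 3, 3, 4, 4, 4, 4, 4, 4
  row 5: 1, 2, 3, 3, 4, 4, 5, 5, 5, 5, 5, 5
  row 6: 1, 2, 3, 3, 4, 4, 5, 5, 5, 5, 6, 6
  row 7: 1, 2, 3, 3, 4, 5, 6, 6, 6, 6, 7, 7
  row 8: 1, 2, 3, 3, 4, 5, 6, 7, 7, 7, 8, 8
  row 9: 1, 2, 3, 3, 4, 5, 6, 7, 8, 8, 9, 9
  row 10: 1, 2, 3, 4, 5, 6, 7, 8, 9, 9, 10, 10
  row 11: 1, 2, 3, 4, 5, 6, 7, 8, 9, 10, 11, 11
  row 12: 1, 2, 3, 4, 5, 6, 7, 8, 9, 10, 11, 12

giving w = (5, 1, 7, 3, 2, 11, 6, 8, 9, 4, 10, 12) via Δ²R.

|D(w)|=17, |Ess(w)|=7:

[(1, 4, 0), (3, 4, 1), (3, 6, 2), (4, 2, 1), (6, 6, 4), (6, 10, 5), (9, 4, 3)]


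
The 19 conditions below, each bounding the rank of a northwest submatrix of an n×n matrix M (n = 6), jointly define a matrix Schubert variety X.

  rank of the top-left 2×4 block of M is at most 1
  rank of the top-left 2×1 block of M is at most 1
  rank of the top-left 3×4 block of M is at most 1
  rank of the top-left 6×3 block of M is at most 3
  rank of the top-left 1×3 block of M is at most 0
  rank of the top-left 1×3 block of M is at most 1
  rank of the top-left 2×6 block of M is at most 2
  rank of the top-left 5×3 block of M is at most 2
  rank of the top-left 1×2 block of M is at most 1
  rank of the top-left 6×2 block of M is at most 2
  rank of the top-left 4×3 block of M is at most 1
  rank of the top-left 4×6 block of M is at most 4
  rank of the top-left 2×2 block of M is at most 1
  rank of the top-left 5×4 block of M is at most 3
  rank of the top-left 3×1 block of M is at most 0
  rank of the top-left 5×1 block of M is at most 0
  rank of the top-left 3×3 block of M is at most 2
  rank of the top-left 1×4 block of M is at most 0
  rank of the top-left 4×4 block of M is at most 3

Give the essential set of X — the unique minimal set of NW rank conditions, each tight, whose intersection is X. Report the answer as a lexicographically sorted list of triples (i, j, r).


Reconstructing r_w from the 19 given conditions:

  0  0  0  0  1  1
  0  1  1  1  2  2
  0  1  1  1  2  3
  0  1  1  2  3  4
  0  1  2  3  4  5
  1  2  3  4  5  6

second differences of R give the permutation w = (5, 2, 6, 4, 3, 1).

Fulton essential set (4 of the 11 Rothe cells):

[(1, 4, 0), (3, 4, 1), (4, 3, 1), (5, 1, 0)]


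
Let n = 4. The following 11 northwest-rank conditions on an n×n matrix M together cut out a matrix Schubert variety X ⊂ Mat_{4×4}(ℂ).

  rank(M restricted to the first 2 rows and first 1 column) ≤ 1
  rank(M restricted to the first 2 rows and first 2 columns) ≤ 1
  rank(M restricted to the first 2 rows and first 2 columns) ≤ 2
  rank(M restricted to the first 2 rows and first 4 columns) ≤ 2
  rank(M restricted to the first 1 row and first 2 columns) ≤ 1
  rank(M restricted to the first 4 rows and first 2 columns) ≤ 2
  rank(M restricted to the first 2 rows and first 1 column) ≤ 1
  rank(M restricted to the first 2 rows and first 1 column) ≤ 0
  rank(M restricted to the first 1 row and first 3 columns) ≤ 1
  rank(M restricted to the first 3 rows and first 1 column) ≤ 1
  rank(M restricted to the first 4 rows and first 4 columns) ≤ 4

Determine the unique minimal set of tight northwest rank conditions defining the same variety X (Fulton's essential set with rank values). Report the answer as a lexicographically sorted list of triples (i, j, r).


Reconstructing r_w from the 11 given conditions:

  row 1: 0 1 1 1
  row 2: 0 1 2 2
  row 3: 1 2 3 3
  row 4: 1 2 3 4

hence w(1..4) = (2, 3, 1, 4).

Rothe diagram D(w) (2 cells), 1 SE-corner (essential condition):

[(2, 1, 0)]


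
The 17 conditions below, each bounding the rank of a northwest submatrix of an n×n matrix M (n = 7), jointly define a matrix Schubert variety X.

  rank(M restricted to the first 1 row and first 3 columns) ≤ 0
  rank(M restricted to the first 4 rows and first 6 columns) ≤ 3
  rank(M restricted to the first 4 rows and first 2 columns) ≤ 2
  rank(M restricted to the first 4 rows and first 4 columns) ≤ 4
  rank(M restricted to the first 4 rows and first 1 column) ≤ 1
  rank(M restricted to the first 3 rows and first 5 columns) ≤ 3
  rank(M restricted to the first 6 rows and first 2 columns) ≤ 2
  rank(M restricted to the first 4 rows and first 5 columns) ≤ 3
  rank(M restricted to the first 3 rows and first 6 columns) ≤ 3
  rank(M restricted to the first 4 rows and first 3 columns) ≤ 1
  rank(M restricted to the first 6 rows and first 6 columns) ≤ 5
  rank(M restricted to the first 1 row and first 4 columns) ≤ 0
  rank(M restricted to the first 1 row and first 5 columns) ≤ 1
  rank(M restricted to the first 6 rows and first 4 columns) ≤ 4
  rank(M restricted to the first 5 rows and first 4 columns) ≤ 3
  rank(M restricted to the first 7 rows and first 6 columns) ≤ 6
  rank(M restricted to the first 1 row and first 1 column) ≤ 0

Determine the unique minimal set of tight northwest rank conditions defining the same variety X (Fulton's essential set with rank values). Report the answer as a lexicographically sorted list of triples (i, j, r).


Propagating the 17 rank bounds to every northwest block:

  i=1: 0 | 0 | 0 | 0 | 1 | 1 | 1
  i=2: 1 | 1 | 1 | 1 | 2 | 2 | 2
  i=3: 1 | 1 | 1 | 2 | 3 | 3 | 3
  i=4: 1 | 1 | 1 | 2 | 3 | 3 | 4
  i=5: 1 | 2 | 2 | 3 | 4 | 4 | 5
  i=6: 1 | 2 | 3 | 4 | 5 | 5 | 6
  i=7: 1 | 2 | 3 | 4 | 5 | 6 | 7

the unique w with this rank table is (5, 1, 4, 7, 2, 3, 6).

|D(w)|=9, |Ess(w)|=3:

[(1, 4, 0), (4, 3, 1), (4, 6, 3)]


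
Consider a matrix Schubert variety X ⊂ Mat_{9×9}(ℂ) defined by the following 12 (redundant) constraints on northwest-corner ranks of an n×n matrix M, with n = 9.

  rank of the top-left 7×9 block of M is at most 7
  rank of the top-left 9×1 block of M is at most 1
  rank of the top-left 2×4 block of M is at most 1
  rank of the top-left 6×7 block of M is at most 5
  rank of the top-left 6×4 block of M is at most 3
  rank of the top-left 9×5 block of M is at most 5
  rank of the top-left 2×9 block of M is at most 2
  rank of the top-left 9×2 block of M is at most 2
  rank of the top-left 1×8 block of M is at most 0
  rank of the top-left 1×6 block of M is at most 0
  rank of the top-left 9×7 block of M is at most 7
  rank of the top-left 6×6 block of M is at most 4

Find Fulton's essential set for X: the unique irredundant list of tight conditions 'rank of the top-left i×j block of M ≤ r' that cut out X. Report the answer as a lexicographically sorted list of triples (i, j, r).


The tightest implied rank at each (i,j), from the 12 conditions:

  i=1: 0, 0, 0, 0, 0, 0, 0, 0, 1
  i=2: 1, 1, 1, 1, 1, 1, 1, 1, 2
  i=3: 1, 2, 2, 2, 2, 2, 2, 2, 3
  i=4: 1, 2, 3, 3, 3, 3, 3, 3, 4
  i=5: 1, 2, 3, 3, 4, 4, 4, 4, 5
  i=6: 1, 2, 3, 3, 4, 4, 5, 5, 6
  i=7: 1, 2, 3, 4, 5, 5, 6, 6, 7
  i=8: 1, 2, 3, 4, 5, 6, 7, 7, 8
  i=9: 1, 2, 3, 4, 5, 6, 7, 8, 9

second differences of R give the permutation w = (9, 1, 2, 3, 5, 7, 4, 6, 8).

Rothe diagram D(w) (11 cells), 3 SE-corners (essential conditions):

[(1, 8, 0), (6, 4, 3), (6, 6, 4)]


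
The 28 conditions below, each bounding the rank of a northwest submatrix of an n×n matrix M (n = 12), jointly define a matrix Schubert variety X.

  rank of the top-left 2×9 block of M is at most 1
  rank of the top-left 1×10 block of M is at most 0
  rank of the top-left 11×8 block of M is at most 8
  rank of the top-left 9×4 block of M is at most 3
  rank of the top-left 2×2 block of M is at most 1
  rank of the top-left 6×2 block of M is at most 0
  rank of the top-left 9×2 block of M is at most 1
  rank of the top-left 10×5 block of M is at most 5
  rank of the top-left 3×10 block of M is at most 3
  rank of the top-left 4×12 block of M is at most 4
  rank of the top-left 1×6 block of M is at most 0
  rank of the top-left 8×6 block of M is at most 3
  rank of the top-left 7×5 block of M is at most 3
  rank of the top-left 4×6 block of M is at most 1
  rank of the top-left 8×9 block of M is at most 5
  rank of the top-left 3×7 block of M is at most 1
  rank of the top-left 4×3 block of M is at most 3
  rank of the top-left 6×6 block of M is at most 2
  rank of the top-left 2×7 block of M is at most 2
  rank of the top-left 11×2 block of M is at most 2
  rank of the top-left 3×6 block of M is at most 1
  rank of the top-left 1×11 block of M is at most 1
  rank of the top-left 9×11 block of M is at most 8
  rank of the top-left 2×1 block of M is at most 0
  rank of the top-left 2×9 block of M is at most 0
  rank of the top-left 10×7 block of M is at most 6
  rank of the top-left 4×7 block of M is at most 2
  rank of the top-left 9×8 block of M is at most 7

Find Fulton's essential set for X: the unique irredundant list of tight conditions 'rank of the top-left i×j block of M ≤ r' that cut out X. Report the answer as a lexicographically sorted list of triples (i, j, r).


Rank table r_w(12×12) implied by the 28 constraints:

  row 1: 0  0  0  0  0  0  0  0  0  0  1  1
  row 2: 0  0  0  0  0  0  0  0  0  1  2  2
  row 3: 0  0  1  1  1  1  1  1  1  2  3  3
  row 4: 0  0  1  1  1  1  2  2  2  3  4  4
  row 5: 0  0  1  2  2  2  3  3  3  4  5  5
  row 6: 0  0  1  2  2  2  3  4  4  5  6  6
  row 7: 1  1  2  3  3  3  4  5  5  6  7  7
  row 8: 1  1  2  3  3  3  4  5  5  6  7  8
  row 9: 1  1  2  3  4  4  5  6  6  7  8  9
  row 10: 1  2  3  4  5  5  6  7  7  8  9  10
  row 11: 1  2  3  4  5  6  7  8  8  9  10  11
  row 12: 1  2  3  4  5  6  7  8  9  10  11  12

hence w(1..12) = (11, 10, 3, 7, 4, 8, 1, 12, 5, 2, 6, 9).

Fulton essential set (8 of the 37 Rothe cells):

[(1, 10, 0), (2, 9, 0), (4, 6, 1), (6, 2, 0), (6, 6, 2), (8, 6, 3), (8, 9, 5), (9, 2, 1)]


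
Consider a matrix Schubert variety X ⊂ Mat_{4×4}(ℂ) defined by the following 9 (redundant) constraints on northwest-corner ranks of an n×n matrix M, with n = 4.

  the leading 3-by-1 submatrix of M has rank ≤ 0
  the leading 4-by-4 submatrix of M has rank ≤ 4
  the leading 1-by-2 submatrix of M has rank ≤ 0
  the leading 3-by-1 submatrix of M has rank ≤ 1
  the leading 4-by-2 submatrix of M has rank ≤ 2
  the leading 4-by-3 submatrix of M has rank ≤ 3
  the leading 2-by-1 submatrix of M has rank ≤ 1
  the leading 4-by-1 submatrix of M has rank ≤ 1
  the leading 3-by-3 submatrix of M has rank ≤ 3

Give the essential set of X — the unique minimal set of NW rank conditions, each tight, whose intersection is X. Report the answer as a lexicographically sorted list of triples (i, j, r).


Recovering R(i,j) via the rank-extension bound from the 9 conditions:

  R[1]: 0 | 0 | 1 | 1
  R[2]: 0 | 1 | 2 | 2
  R[3]: 0 | 1 | 2 | 3
  R[4]: 1 | 2 | 3 | 4

reading off 1-entries of Δ²R: w = (3, 2, 4, 1).

2 SE-corners of the 4-cell Rothe diagram give Ess(w):

[(1, 2, 0), (3, 1, 0)]
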